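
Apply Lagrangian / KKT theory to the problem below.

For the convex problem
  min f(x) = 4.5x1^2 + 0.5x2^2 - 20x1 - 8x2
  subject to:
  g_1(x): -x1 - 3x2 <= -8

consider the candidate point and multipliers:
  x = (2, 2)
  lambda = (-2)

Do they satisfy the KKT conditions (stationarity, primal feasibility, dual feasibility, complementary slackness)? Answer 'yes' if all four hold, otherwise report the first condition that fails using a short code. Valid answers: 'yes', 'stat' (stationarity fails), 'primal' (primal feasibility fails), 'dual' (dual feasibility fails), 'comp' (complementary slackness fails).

Gradient of f: grad f(x) = Q x + c = (-2, -6)
Constraint values g_i(x) = a_i^T x - b_i:
  g_1((2, 2)) = 0
Stationarity residual: grad f(x) + sum_i lambda_i a_i = (0, 0)
  -> stationarity OK
Primal feasibility (all g_i <= 0): OK
Dual feasibility (all lambda_i >= 0): FAILS
Complementary slackness (lambda_i * g_i(x) = 0 for all i): OK

Verdict: the first failing condition is dual_feasibility -> dual.

dual


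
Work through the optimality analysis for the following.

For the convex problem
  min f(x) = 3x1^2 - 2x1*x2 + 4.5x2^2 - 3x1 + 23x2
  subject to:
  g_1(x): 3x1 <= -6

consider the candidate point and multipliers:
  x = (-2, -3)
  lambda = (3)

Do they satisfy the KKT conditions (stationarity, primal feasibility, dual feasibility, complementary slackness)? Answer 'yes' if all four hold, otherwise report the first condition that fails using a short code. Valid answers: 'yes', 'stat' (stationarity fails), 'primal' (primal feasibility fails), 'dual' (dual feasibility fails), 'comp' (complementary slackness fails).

Gradient of f: grad f(x) = Q x + c = (-9, 0)
Constraint values g_i(x) = a_i^T x - b_i:
  g_1((-2, -3)) = 0
Stationarity residual: grad f(x) + sum_i lambda_i a_i = (0, 0)
  -> stationarity OK
Primal feasibility (all g_i <= 0): OK
Dual feasibility (all lambda_i >= 0): OK
Complementary slackness (lambda_i * g_i(x) = 0 for all i): OK

Verdict: yes, KKT holds.

yes


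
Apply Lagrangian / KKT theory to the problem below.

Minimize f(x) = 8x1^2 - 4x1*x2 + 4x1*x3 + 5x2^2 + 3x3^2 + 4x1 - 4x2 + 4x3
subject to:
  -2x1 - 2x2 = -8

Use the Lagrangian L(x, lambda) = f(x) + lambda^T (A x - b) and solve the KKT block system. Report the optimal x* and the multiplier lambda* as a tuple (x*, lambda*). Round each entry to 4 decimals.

Form the Lagrangian:
  L(x, lambda) = (1/2) x^T Q x + c^T x + lambda^T (A x - b)
Stationarity (grad_x L = 0): Q x + c + A^T lambda = 0.
Primal feasibility: A x = b.

This gives the KKT block system:
  [ Q   A^T ] [ x     ]   [-c ]
  [ A    0  ] [ lambda ] = [ b ]

Solving the linear system:
  x*      = (1.617, 2.383, -1.7447)
  lambda* = (6.6809)
  f(x*)   = 21.7021

x* = (1.617, 2.383, -1.7447), lambda* = (6.6809)


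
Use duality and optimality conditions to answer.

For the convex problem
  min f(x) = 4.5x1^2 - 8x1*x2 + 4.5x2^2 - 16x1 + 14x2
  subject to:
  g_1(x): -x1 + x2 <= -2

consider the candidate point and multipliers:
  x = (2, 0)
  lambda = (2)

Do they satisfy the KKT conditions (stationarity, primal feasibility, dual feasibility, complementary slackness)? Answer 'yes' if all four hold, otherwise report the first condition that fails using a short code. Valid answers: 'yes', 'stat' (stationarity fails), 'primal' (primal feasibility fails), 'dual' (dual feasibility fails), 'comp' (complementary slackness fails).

Gradient of f: grad f(x) = Q x + c = (2, -2)
Constraint values g_i(x) = a_i^T x - b_i:
  g_1((2, 0)) = 0
Stationarity residual: grad f(x) + sum_i lambda_i a_i = (0, 0)
  -> stationarity OK
Primal feasibility (all g_i <= 0): OK
Dual feasibility (all lambda_i >= 0): OK
Complementary slackness (lambda_i * g_i(x) = 0 for all i): OK

Verdict: yes, KKT holds.

yes


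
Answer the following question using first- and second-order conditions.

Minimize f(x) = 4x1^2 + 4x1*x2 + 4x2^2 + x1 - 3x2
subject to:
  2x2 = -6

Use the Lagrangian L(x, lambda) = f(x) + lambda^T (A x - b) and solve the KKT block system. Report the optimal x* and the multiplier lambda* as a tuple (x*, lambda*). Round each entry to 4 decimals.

Form the Lagrangian:
  L(x, lambda) = (1/2) x^T Q x + c^T x + lambda^T (A x - b)
Stationarity (grad_x L = 0): Q x + c + A^T lambda = 0.
Primal feasibility: A x = b.

This gives the KKT block system:
  [ Q   A^T ] [ x     ]   [-c ]
  [ A    0  ] [ lambda ] = [ b ]

Solving the linear system:
  x*      = (1.375, -3)
  lambda* = (10.75)
  f(x*)   = 37.4375

x* = (1.375, -3), lambda* = (10.75)


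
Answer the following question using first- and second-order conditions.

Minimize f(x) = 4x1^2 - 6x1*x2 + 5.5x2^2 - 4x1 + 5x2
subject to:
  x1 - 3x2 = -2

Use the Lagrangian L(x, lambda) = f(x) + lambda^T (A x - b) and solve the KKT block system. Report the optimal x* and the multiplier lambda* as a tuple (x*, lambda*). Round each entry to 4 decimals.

Form the Lagrangian:
  L(x, lambda) = (1/2) x^T Q x + c^T x + lambda^T (A x - b)
Stationarity (grad_x L = 0): Q x + c + A^T lambda = 0.
Primal feasibility: A x = b.

This gives the KKT block system:
  [ Q   A^T ] [ x     ]   [-c ]
  [ A    0  ] [ lambda ] = [ b ]

Solving the linear system:
  x*      = (0.7447, 0.9149)
  lambda* = (3.5319)
  f(x*)   = 4.3298

x* = (0.7447, 0.9149), lambda* = (3.5319)


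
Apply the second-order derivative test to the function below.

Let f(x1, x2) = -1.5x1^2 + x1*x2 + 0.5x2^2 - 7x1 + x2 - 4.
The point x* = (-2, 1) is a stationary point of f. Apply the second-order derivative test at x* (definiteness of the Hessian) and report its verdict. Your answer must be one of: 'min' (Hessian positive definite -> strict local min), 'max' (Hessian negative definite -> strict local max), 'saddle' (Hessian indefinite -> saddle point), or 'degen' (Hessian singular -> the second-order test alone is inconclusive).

Compute the Hessian H = grad^2 f:
  H = [[-3, 1], [1, 1]]
Verify stationarity: grad f(x*) = H x* + g = (0, 0).
Eigenvalues of H: -3.2361, 1.2361.
Eigenvalues have mixed signs, so H is indefinite -> x* is a saddle point.

saddle


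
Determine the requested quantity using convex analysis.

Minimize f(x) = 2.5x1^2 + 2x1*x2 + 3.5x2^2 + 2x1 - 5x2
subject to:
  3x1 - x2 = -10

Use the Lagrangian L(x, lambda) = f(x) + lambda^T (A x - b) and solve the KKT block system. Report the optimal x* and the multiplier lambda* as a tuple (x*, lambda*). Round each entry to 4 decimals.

Form the Lagrangian:
  L(x, lambda) = (1/2) x^T Q x + c^T x + lambda^T (A x - b)
Stationarity (grad_x L = 0): Q x + c + A^T lambda = 0.
Primal feasibility: A x = b.

This gives the KKT block system:
  [ Q   A^T ] [ x     ]   [-c ]
  [ A    0  ] [ lambda ] = [ b ]

Solving the linear system:
  x*      = (-2.7125, 1.8625)
  lambda* = (2.6125)
  f(x*)   = 5.6937

x* = (-2.7125, 1.8625), lambda* = (2.6125)


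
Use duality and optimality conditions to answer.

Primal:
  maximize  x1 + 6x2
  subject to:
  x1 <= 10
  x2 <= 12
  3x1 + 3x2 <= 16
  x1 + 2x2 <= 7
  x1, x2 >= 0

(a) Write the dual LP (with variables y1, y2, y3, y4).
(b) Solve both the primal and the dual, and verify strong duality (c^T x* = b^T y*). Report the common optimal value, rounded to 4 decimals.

The standard primal-dual pair for 'max c^T x s.t. A x <= b, x >= 0' is:
  Dual:  min b^T y  s.t.  A^T y >= c,  y >= 0.

So the dual LP is:
  minimize  10y1 + 12y2 + 16y3 + 7y4
  subject to:
    y1 + 3y3 + y4 >= 1
    y2 + 3y3 + 2y4 >= 6
    y1, y2, y3, y4 >= 0

Solving the primal: x* = (0, 3.5).
  primal value c^T x* = 21.
Solving the dual: y* = (0, 0, 0, 3).
  dual value b^T y* = 21.
Strong duality: c^T x* = b^T y*. Confirmed.

21


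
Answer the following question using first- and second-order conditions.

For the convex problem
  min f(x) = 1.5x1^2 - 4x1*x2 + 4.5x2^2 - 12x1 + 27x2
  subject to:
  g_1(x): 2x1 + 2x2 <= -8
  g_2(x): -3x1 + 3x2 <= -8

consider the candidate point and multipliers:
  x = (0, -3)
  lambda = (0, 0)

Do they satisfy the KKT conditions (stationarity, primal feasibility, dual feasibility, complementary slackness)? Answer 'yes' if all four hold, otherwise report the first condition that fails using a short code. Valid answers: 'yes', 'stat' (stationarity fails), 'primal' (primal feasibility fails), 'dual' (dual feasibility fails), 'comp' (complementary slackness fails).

Gradient of f: grad f(x) = Q x + c = (0, 0)
Constraint values g_i(x) = a_i^T x - b_i:
  g_1((0, -3)) = 2
  g_2((0, -3)) = -1
Stationarity residual: grad f(x) + sum_i lambda_i a_i = (0, 0)
  -> stationarity OK
Primal feasibility (all g_i <= 0): FAILS
Dual feasibility (all lambda_i >= 0): OK
Complementary slackness (lambda_i * g_i(x) = 0 for all i): OK

Verdict: the first failing condition is primal_feasibility -> primal.

primal


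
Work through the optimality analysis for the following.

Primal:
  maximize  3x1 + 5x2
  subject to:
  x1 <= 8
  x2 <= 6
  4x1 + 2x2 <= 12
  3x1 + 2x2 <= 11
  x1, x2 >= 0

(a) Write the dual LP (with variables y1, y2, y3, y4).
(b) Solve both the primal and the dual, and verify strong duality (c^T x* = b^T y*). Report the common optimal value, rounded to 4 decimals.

The standard primal-dual pair for 'max c^T x s.t. A x <= b, x >= 0' is:
  Dual:  min b^T y  s.t.  A^T y >= c,  y >= 0.

So the dual LP is:
  minimize  8y1 + 6y2 + 12y3 + 11y4
  subject to:
    y1 + 4y3 + 3y4 >= 3
    y2 + 2y3 + 2y4 >= 5
    y1, y2, y3, y4 >= 0

Solving the primal: x* = (0, 5.5).
  primal value c^T x* = 27.5.
Solving the dual: y* = (0, 0, 0, 2.5).
  dual value b^T y* = 27.5.
Strong duality: c^T x* = b^T y*. Confirmed.

27.5


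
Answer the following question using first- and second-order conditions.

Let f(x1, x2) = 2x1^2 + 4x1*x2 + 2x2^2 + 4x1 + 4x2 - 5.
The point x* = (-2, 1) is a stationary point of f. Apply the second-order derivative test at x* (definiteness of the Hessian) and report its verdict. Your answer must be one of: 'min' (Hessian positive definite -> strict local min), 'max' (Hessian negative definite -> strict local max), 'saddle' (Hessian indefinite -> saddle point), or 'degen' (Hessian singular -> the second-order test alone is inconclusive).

Compute the Hessian H = grad^2 f:
  H = [[4, 4], [4, 4]]
Verify stationarity: grad f(x*) = H x* + g = (0, 0).
Eigenvalues of H: 0, 8.
H has a zero eigenvalue (singular; positive semidefinite but not definite), so H is neither positive definite, negative definite, nor indefinite. The second-order test alone is inconclusive -> degen.
(Indeed, f is constant along the null direction of H through x*, so x* is not a strict local extremum.)

degen


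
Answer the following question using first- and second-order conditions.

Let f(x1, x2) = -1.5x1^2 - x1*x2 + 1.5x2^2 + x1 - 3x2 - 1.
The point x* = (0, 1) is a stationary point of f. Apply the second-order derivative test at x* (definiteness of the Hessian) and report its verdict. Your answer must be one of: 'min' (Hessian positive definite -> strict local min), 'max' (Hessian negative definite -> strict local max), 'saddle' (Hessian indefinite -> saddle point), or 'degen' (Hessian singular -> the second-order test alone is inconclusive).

Compute the Hessian H = grad^2 f:
  H = [[-3, -1], [-1, 3]]
Verify stationarity: grad f(x*) = H x* + g = (0, 0).
Eigenvalues of H: -3.1623, 3.1623.
Eigenvalues have mixed signs, so H is indefinite -> x* is a saddle point.

saddle


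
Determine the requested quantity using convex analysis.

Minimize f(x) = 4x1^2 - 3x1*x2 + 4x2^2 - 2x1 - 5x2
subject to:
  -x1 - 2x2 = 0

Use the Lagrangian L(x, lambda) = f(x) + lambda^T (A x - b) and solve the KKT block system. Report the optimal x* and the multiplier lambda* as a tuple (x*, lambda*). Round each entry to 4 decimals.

Form the Lagrangian:
  L(x, lambda) = (1/2) x^T Q x + c^T x + lambda^T (A x - b)
Stationarity (grad_x L = 0): Q x + c + A^T lambda = 0.
Primal feasibility: A x = b.

This gives the KKT block system:
  [ Q   A^T ] [ x     ]   [-c ]
  [ A    0  ] [ lambda ] = [ b ]

Solving the linear system:
  x*      = (-0.0385, 0.0192)
  lambda* = (-2.3654)
  f(x*)   = -0.0096

x* = (-0.0385, 0.0192), lambda* = (-2.3654)


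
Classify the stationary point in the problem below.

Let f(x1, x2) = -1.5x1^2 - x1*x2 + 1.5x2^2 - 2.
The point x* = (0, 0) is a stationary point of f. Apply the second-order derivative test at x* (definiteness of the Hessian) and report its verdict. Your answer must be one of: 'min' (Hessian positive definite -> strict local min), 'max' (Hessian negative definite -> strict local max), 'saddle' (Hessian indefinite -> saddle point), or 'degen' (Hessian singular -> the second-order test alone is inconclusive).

Compute the Hessian H = grad^2 f:
  H = [[-3, -1], [-1, 3]]
Verify stationarity: grad f(x*) = H x* + g = (0, 0).
Eigenvalues of H: -3.1623, 3.1623.
Eigenvalues have mixed signs, so H is indefinite -> x* is a saddle point.

saddle


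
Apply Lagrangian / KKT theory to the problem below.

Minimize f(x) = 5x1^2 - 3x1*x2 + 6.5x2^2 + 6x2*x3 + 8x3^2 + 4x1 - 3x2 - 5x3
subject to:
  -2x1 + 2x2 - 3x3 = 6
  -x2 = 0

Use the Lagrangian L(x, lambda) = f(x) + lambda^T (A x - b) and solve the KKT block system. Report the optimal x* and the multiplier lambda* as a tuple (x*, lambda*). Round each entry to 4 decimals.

Form the Lagrangian:
  L(x, lambda) = (1/2) x^T Q x + c^T x + lambda^T (A x - b)
Stationarity (grad_x L = 0): Q x + c + A^T lambda = 0.
Primal feasibility: A x = b.

This gives the KKT block system:
  [ Q   A^T ] [ x     ]   [-c ]
  [ A    0  ] [ lambda ] = [ b ]

Solving the linear system:
  x*      = (-1.6753, 0, -0.8831)
  lambda* = (-6.3766, -16.026)
  f(x*)   = 17.987

x* = (-1.6753, 0, -0.8831), lambda* = (-6.3766, -16.026)


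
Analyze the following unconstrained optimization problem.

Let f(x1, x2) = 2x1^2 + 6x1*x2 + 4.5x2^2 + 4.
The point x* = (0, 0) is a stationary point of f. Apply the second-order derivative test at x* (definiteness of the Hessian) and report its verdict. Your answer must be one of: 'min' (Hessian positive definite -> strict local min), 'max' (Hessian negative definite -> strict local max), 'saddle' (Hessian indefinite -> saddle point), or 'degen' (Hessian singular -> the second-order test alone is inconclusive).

Compute the Hessian H = grad^2 f:
  H = [[4, 6], [6, 9]]
Verify stationarity: grad f(x*) = H x* + g = (0, 0).
Eigenvalues of H: 0, 13.
H has a zero eigenvalue (singular; positive semidefinite but not definite), so H is neither positive definite, negative definite, nor indefinite. The second-order test alone is inconclusive -> degen.
(Indeed, f is constant along the null direction of H through x*, so x* is not a strict local extremum.)

degen


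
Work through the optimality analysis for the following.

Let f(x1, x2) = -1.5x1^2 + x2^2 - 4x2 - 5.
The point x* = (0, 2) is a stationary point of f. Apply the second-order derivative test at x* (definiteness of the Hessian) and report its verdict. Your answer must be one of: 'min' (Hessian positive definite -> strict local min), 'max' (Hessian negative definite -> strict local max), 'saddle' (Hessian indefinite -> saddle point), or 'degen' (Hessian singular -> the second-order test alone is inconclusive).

Compute the Hessian H = grad^2 f:
  H = [[-3, 0], [0, 2]]
Verify stationarity: grad f(x*) = H x* + g = (0, 0).
Eigenvalues of H: -3, 2.
Eigenvalues have mixed signs, so H is indefinite -> x* is a saddle point.

saddle


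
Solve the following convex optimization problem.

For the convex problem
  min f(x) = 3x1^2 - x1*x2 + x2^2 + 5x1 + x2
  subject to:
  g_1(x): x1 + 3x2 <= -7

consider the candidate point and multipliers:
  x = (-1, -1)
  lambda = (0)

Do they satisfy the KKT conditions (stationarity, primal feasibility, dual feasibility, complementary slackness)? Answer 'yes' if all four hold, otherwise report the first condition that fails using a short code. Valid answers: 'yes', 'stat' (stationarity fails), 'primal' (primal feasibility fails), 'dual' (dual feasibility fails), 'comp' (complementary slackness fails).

Gradient of f: grad f(x) = Q x + c = (0, 0)
Constraint values g_i(x) = a_i^T x - b_i:
  g_1((-1, -1)) = 3
Stationarity residual: grad f(x) + sum_i lambda_i a_i = (0, 0)
  -> stationarity OK
Primal feasibility (all g_i <= 0): FAILS
Dual feasibility (all lambda_i >= 0): OK
Complementary slackness (lambda_i * g_i(x) = 0 for all i): OK

Verdict: the first failing condition is primal_feasibility -> primal.

primal


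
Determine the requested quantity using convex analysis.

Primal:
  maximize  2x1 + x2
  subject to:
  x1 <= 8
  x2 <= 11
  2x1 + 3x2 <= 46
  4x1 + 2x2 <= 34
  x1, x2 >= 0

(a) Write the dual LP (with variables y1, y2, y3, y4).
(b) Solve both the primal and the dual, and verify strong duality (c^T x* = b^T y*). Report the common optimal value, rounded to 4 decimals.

The standard primal-dual pair for 'max c^T x s.t. A x <= b, x >= 0' is:
  Dual:  min b^T y  s.t.  A^T y >= c,  y >= 0.

So the dual LP is:
  minimize  8y1 + 11y2 + 46y3 + 34y4
  subject to:
    y1 + 2y3 + 4y4 >= 2
    y2 + 3y3 + 2y4 >= 1
    y1, y2, y3, y4 >= 0

Solving the primal: x* = (3, 11).
  primal value c^T x* = 17.
Solving the dual: y* = (0, 0, 0, 0.5).
  dual value b^T y* = 17.
Strong duality: c^T x* = b^T y*. Confirmed.

17


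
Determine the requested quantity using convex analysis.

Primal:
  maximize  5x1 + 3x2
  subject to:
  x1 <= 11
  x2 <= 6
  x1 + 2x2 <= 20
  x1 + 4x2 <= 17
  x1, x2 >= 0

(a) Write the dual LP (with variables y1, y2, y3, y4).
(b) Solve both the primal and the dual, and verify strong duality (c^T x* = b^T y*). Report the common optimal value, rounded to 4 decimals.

The standard primal-dual pair for 'max c^T x s.t. A x <= b, x >= 0' is:
  Dual:  min b^T y  s.t.  A^T y >= c,  y >= 0.

So the dual LP is:
  minimize  11y1 + 6y2 + 20y3 + 17y4
  subject to:
    y1 + y3 + y4 >= 5
    y2 + 2y3 + 4y4 >= 3
    y1, y2, y3, y4 >= 0

Solving the primal: x* = (11, 1.5).
  primal value c^T x* = 59.5.
Solving the dual: y* = (4.25, 0, 0, 0.75).
  dual value b^T y* = 59.5.
Strong duality: c^T x* = b^T y*. Confirmed.

59.5


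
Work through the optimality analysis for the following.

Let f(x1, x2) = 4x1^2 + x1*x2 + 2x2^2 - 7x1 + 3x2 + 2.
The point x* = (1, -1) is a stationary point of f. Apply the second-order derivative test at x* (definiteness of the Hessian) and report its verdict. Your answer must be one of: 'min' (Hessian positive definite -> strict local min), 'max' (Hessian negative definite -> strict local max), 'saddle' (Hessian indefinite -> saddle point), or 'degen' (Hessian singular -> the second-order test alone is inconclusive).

Compute the Hessian H = grad^2 f:
  H = [[8, 1], [1, 4]]
Verify stationarity: grad f(x*) = H x* + g = (0, 0).
Eigenvalues of H: 3.7639, 8.2361.
Both eigenvalues > 0, so H is positive definite -> x* is a strict local min.

min


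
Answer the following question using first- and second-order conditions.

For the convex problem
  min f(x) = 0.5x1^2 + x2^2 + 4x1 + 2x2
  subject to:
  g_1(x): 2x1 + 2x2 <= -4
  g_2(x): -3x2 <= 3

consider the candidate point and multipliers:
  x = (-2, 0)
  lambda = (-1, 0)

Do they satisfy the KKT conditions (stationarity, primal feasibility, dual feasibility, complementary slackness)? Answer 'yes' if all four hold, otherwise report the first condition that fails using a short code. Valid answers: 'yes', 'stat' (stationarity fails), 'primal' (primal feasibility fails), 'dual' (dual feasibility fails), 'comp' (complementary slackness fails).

Gradient of f: grad f(x) = Q x + c = (2, 2)
Constraint values g_i(x) = a_i^T x - b_i:
  g_1((-2, 0)) = 0
  g_2((-2, 0)) = -3
Stationarity residual: grad f(x) + sum_i lambda_i a_i = (0, 0)
  -> stationarity OK
Primal feasibility (all g_i <= 0): OK
Dual feasibility (all lambda_i >= 0): FAILS
Complementary slackness (lambda_i * g_i(x) = 0 for all i): OK

Verdict: the first failing condition is dual_feasibility -> dual.

dual


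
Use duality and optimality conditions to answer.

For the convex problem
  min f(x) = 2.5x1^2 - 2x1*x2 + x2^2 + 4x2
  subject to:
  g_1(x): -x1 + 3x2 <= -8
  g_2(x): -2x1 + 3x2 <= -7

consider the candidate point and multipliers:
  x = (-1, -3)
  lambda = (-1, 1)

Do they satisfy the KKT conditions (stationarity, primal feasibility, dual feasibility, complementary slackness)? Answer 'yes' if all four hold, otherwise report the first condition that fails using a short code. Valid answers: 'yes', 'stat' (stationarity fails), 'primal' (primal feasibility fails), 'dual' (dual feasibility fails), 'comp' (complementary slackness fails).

Gradient of f: grad f(x) = Q x + c = (1, 0)
Constraint values g_i(x) = a_i^T x - b_i:
  g_1((-1, -3)) = 0
  g_2((-1, -3)) = 0
Stationarity residual: grad f(x) + sum_i lambda_i a_i = (0, 0)
  -> stationarity OK
Primal feasibility (all g_i <= 0): OK
Dual feasibility (all lambda_i >= 0): FAILS
Complementary slackness (lambda_i * g_i(x) = 0 for all i): OK

Verdict: the first failing condition is dual_feasibility -> dual.

dual


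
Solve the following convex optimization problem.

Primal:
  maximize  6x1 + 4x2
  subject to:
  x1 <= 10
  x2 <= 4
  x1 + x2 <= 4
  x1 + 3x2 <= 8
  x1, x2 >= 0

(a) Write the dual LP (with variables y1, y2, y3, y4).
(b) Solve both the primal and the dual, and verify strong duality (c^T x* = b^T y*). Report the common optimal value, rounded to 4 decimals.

The standard primal-dual pair for 'max c^T x s.t. A x <= b, x >= 0' is:
  Dual:  min b^T y  s.t.  A^T y >= c,  y >= 0.

So the dual LP is:
  minimize  10y1 + 4y2 + 4y3 + 8y4
  subject to:
    y1 + y3 + y4 >= 6
    y2 + y3 + 3y4 >= 4
    y1, y2, y3, y4 >= 0

Solving the primal: x* = (4, 0).
  primal value c^T x* = 24.
Solving the dual: y* = (0, 0, 6, 0).
  dual value b^T y* = 24.
Strong duality: c^T x* = b^T y*. Confirmed.

24


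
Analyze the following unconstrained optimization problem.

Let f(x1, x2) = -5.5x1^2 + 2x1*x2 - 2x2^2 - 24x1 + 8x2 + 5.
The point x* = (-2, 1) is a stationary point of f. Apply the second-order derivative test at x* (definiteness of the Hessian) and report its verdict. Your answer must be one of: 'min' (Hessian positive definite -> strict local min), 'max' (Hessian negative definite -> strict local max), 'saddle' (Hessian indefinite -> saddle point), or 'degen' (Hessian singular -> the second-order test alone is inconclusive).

Compute the Hessian H = grad^2 f:
  H = [[-11, 2], [2, -4]]
Verify stationarity: grad f(x*) = H x* + g = (0, 0).
Eigenvalues of H: -11.5311, -3.4689.
Both eigenvalues < 0, so H is negative definite -> x* is a strict local max.

max


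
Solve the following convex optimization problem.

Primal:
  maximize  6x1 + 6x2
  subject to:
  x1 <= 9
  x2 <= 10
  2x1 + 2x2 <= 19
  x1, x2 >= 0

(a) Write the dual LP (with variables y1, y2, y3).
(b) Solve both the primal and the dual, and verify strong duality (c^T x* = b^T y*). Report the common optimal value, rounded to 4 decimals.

The standard primal-dual pair for 'max c^T x s.t. A x <= b, x >= 0' is:
  Dual:  min b^T y  s.t.  A^T y >= c,  y >= 0.

So the dual LP is:
  minimize  9y1 + 10y2 + 19y3
  subject to:
    y1 + 2y3 >= 6
    y2 + 2y3 >= 6
    y1, y2, y3 >= 0

Solving the primal: x* = (0, 9.5).
  primal value c^T x* = 57.
Solving the dual: y* = (0, 0, 3).
  dual value b^T y* = 57.
Strong duality: c^T x* = b^T y*. Confirmed.

57


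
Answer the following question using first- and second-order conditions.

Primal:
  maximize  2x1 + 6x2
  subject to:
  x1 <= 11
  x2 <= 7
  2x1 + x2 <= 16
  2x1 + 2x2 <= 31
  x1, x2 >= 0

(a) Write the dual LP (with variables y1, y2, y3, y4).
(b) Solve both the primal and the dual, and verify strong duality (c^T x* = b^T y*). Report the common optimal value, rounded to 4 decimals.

The standard primal-dual pair for 'max c^T x s.t. A x <= b, x >= 0' is:
  Dual:  min b^T y  s.t.  A^T y >= c,  y >= 0.

So the dual LP is:
  minimize  11y1 + 7y2 + 16y3 + 31y4
  subject to:
    y1 + 2y3 + 2y4 >= 2
    y2 + y3 + 2y4 >= 6
    y1, y2, y3, y4 >= 0

Solving the primal: x* = (4.5, 7).
  primal value c^T x* = 51.
Solving the dual: y* = (0, 5, 1, 0).
  dual value b^T y* = 51.
Strong duality: c^T x* = b^T y*. Confirmed.

51


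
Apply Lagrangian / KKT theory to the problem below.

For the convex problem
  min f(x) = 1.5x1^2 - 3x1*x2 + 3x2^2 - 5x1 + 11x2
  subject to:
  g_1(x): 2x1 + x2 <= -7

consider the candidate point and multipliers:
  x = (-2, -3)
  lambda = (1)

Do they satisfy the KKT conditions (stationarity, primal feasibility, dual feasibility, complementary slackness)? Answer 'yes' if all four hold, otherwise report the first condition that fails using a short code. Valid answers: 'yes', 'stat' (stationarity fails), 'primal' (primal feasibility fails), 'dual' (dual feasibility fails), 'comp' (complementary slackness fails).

Gradient of f: grad f(x) = Q x + c = (-2, -1)
Constraint values g_i(x) = a_i^T x - b_i:
  g_1((-2, -3)) = 0
Stationarity residual: grad f(x) + sum_i lambda_i a_i = (0, 0)
  -> stationarity OK
Primal feasibility (all g_i <= 0): OK
Dual feasibility (all lambda_i >= 0): OK
Complementary slackness (lambda_i * g_i(x) = 0 for all i): OK

Verdict: yes, KKT holds.

yes


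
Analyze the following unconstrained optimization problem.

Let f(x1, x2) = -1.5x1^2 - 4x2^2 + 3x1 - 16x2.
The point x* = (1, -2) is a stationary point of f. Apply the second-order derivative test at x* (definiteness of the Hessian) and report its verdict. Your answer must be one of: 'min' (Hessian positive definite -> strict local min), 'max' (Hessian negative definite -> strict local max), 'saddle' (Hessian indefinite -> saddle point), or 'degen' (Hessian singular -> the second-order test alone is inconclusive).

Compute the Hessian H = grad^2 f:
  H = [[-3, 0], [0, -8]]
Verify stationarity: grad f(x*) = H x* + g = (0, 0).
Eigenvalues of H: -8, -3.
Both eigenvalues < 0, so H is negative definite -> x* is a strict local max.

max


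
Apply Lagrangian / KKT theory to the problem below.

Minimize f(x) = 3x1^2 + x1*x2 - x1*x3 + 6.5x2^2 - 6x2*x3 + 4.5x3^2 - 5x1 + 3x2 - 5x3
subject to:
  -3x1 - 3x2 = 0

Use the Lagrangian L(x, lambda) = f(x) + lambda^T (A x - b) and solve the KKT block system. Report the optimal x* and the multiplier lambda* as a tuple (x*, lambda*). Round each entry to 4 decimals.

Form the Lagrangian:
  L(x, lambda) = (1/2) x^T Q x + c^T x + lambda^T (A x - b)
Stationarity (grad_x L = 0): Q x + c + A^T lambda = 0.
Primal feasibility: A x = b.

This gives the KKT block system:
  [ Q   A^T ] [ x     ]   [-c ]
  [ A    0  ] [ lambda ] = [ b ]

Solving the linear system:
  x*      = (0.3672, -0.3672, 0.3516)
  lambda* = (-1.1719)
  f(x*)   = -2.3477

x* = (0.3672, -0.3672, 0.3516), lambda* = (-1.1719)


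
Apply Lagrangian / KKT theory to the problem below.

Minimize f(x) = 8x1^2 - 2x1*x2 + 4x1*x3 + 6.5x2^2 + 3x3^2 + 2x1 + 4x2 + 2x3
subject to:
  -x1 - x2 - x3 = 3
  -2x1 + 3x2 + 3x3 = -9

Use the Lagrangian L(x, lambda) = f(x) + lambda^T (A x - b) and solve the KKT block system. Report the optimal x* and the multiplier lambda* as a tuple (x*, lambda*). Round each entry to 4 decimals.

Form the Lagrangian:
  L(x, lambda) = (1/2) x^T Q x + c^T x + lambda^T (A x - b)
Stationarity (grad_x L = 0): Q x + c + A^T lambda = 0.
Primal feasibility: A x = b.

This gives the KKT block system:
  [ Q   A^T ] [ x     ]   [-c ]
  [ A    0  ] [ lambda ] = [ b ]

Solving the linear system:
  x*      = (0, -1.0526, -1.9474)
  lambda* = (-6.0842, 1.2)
  f(x*)   = 10.4737

x* = (0, -1.0526, -1.9474), lambda* = (-6.0842, 1.2)


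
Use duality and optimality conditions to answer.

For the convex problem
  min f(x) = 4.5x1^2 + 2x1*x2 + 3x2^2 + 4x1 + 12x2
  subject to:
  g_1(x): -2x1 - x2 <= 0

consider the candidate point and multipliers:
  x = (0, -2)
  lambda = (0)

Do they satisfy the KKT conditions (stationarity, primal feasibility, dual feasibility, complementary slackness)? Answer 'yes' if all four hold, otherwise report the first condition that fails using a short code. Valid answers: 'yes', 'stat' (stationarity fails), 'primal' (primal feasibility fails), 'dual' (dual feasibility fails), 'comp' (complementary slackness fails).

Gradient of f: grad f(x) = Q x + c = (0, 0)
Constraint values g_i(x) = a_i^T x - b_i:
  g_1((0, -2)) = 2
Stationarity residual: grad f(x) + sum_i lambda_i a_i = (0, 0)
  -> stationarity OK
Primal feasibility (all g_i <= 0): FAILS
Dual feasibility (all lambda_i >= 0): OK
Complementary slackness (lambda_i * g_i(x) = 0 for all i): OK

Verdict: the first failing condition is primal_feasibility -> primal.

primal


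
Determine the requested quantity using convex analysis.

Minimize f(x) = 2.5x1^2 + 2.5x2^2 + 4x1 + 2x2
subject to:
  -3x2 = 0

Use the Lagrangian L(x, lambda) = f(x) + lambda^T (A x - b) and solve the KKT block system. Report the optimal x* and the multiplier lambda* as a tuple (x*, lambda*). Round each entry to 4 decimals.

Form the Lagrangian:
  L(x, lambda) = (1/2) x^T Q x + c^T x + lambda^T (A x - b)
Stationarity (grad_x L = 0): Q x + c + A^T lambda = 0.
Primal feasibility: A x = b.

This gives the KKT block system:
  [ Q   A^T ] [ x     ]   [-c ]
  [ A    0  ] [ lambda ] = [ b ]

Solving the linear system:
  x*      = (-0.8, 0)
  lambda* = (0.6667)
  f(x*)   = -1.6

x* = (-0.8, 0), lambda* = (0.6667)


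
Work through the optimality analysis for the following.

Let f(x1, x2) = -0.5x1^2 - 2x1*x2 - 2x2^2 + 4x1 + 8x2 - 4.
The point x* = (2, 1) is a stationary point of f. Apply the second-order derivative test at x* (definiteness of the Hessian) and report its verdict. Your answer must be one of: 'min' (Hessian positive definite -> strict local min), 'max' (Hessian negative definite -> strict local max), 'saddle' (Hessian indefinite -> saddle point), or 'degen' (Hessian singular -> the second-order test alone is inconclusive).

Compute the Hessian H = grad^2 f:
  H = [[-1, -2], [-2, -4]]
Verify stationarity: grad f(x*) = H x* + g = (0, 0).
Eigenvalues of H: -5, 0.
H has a zero eigenvalue (singular; negative semidefinite but not definite), so H is neither positive definite, negative definite, nor indefinite. The second-order test alone is inconclusive -> degen.
(Indeed, f is constant along the null direction of H through x*, so x* is not a strict local extremum.)

degen


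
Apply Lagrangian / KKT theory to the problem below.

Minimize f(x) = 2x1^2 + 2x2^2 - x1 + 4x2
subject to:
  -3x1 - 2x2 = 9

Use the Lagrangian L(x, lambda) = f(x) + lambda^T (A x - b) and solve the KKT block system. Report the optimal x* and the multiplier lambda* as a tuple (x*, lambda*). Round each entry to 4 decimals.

Form the Lagrangian:
  L(x, lambda) = (1/2) x^T Q x + c^T x + lambda^T (A x - b)
Stationarity (grad_x L = 0): Q x + c + A^T lambda = 0.
Primal feasibility: A x = b.

This gives the KKT block system:
  [ Q   A^T ] [ x     ]   [-c ]
  [ A    0  ] [ lambda ] = [ b ]

Solving the linear system:
  x*      = (-1.5385, -2.1923)
  lambda* = (-2.3846)
  f(x*)   = 7.1154

x* = (-1.5385, -2.1923), lambda* = (-2.3846)


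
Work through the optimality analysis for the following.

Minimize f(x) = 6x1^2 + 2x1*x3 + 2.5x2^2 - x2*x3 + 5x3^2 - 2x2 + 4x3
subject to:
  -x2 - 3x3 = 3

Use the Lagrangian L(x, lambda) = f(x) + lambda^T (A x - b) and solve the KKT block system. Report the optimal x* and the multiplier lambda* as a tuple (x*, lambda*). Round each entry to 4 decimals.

Form the Lagrangian:
  L(x, lambda) = (1/2) x^T Q x + c^T x + lambda^T (A x - b)
Stationarity (grad_x L = 0): Q x + c + A^T lambda = 0.
Primal feasibility: A x = b.

This gives the KKT block system:
  [ Q   A^T ] [ x     ]   [-c ]
  [ A    0  ] [ lambda ] = [ b ]

Solving the linear system:
  x*      = (0.1593, -0.1319, -0.956)
  lambda* = (-1.7033)
  f(x*)   = 0.7747

x* = (0.1593, -0.1319, -0.956), lambda* = (-1.7033)


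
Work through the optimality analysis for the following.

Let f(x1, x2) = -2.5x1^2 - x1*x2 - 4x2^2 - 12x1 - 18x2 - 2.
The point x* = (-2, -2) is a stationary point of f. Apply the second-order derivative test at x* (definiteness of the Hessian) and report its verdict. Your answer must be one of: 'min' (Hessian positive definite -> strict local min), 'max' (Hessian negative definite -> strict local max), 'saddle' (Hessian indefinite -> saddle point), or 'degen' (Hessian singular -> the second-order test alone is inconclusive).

Compute the Hessian H = grad^2 f:
  H = [[-5, -1], [-1, -8]]
Verify stationarity: grad f(x*) = H x* + g = (0, 0).
Eigenvalues of H: -8.3028, -4.6972.
Both eigenvalues < 0, so H is negative definite -> x* is a strict local max.

max


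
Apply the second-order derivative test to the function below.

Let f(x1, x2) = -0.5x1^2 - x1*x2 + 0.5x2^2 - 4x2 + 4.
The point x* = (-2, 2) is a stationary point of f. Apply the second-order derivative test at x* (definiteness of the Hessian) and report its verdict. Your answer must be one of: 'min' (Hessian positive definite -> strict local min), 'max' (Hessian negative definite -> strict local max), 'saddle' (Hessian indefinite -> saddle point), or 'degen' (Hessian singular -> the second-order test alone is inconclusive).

Compute the Hessian H = grad^2 f:
  H = [[-1, -1], [-1, 1]]
Verify stationarity: grad f(x*) = H x* + g = (0, 0).
Eigenvalues of H: -1.4142, 1.4142.
Eigenvalues have mixed signs, so H is indefinite -> x* is a saddle point.

saddle


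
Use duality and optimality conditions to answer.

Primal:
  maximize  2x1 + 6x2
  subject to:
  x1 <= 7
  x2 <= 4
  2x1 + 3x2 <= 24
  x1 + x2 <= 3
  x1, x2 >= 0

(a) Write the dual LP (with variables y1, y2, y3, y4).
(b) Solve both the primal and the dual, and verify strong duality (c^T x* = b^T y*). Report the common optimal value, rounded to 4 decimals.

The standard primal-dual pair for 'max c^T x s.t. A x <= b, x >= 0' is:
  Dual:  min b^T y  s.t.  A^T y >= c,  y >= 0.

So the dual LP is:
  minimize  7y1 + 4y2 + 24y3 + 3y4
  subject to:
    y1 + 2y3 + y4 >= 2
    y2 + 3y3 + y4 >= 6
    y1, y2, y3, y4 >= 0

Solving the primal: x* = (0, 3).
  primal value c^T x* = 18.
Solving the dual: y* = (0, 0, 0, 6).
  dual value b^T y* = 18.
Strong duality: c^T x* = b^T y*. Confirmed.

18


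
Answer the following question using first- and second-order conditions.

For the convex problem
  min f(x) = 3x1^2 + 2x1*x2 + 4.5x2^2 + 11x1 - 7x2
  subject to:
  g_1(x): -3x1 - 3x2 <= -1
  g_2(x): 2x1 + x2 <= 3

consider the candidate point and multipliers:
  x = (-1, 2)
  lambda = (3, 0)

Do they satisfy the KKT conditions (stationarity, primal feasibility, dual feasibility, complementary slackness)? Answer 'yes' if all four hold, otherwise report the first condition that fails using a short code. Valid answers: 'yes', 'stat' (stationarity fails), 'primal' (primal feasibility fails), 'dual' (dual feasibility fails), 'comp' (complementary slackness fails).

Gradient of f: grad f(x) = Q x + c = (9, 9)
Constraint values g_i(x) = a_i^T x - b_i:
  g_1((-1, 2)) = -2
  g_2((-1, 2)) = -3
Stationarity residual: grad f(x) + sum_i lambda_i a_i = (0, 0)
  -> stationarity OK
Primal feasibility (all g_i <= 0): OK
Dual feasibility (all lambda_i >= 0): OK
Complementary slackness (lambda_i * g_i(x) = 0 for all i): FAILS

Verdict: the first failing condition is complementary_slackness -> comp.

comp


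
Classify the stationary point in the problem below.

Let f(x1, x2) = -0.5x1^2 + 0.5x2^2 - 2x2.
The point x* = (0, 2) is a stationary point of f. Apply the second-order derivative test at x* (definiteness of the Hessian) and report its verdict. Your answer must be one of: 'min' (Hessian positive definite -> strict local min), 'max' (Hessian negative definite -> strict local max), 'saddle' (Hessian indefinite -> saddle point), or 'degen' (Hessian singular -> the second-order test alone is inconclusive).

Compute the Hessian H = grad^2 f:
  H = [[-1, 0], [0, 1]]
Verify stationarity: grad f(x*) = H x* + g = (0, 0).
Eigenvalues of H: -1, 1.
Eigenvalues have mixed signs, so H is indefinite -> x* is a saddle point.

saddle


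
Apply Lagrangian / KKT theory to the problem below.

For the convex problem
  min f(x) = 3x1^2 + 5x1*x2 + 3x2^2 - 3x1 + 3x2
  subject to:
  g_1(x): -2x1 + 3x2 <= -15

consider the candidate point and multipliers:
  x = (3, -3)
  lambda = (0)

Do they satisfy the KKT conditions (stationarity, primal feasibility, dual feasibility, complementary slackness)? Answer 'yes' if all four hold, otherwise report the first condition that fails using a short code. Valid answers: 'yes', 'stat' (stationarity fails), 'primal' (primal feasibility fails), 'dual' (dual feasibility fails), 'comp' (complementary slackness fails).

Gradient of f: grad f(x) = Q x + c = (0, 0)
Constraint values g_i(x) = a_i^T x - b_i:
  g_1((3, -3)) = 0
Stationarity residual: grad f(x) + sum_i lambda_i a_i = (0, 0)
  -> stationarity OK
Primal feasibility (all g_i <= 0): OK
Dual feasibility (all lambda_i >= 0): OK
Complementary slackness (lambda_i * g_i(x) = 0 for all i): OK

Verdict: yes, KKT holds.

yes


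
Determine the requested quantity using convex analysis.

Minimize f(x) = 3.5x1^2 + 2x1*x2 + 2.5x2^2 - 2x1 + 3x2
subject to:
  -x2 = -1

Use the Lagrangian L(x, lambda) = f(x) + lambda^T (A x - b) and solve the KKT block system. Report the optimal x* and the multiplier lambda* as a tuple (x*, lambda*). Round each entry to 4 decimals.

Form the Lagrangian:
  L(x, lambda) = (1/2) x^T Q x + c^T x + lambda^T (A x - b)
Stationarity (grad_x L = 0): Q x + c + A^T lambda = 0.
Primal feasibility: A x = b.

This gives the KKT block system:
  [ Q   A^T ] [ x     ]   [-c ]
  [ A    0  ] [ lambda ] = [ b ]

Solving the linear system:
  x*      = (0, 1)
  lambda* = (8)
  f(x*)   = 5.5

x* = (0, 1), lambda* = (8)


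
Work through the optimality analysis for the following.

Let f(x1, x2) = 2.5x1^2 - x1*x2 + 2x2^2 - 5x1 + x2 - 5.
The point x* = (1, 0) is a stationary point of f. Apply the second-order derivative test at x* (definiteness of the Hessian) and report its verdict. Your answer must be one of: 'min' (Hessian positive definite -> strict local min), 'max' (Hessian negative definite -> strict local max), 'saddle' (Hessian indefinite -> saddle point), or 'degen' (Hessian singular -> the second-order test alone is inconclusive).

Compute the Hessian H = grad^2 f:
  H = [[5, -1], [-1, 4]]
Verify stationarity: grad f(x*) = H x* + g = (0, 0).
Eigenvalues of H: 3.382, 5.618.
Both eigenvalues > 0, so H is positive definite -> x* is a strict local min.

min


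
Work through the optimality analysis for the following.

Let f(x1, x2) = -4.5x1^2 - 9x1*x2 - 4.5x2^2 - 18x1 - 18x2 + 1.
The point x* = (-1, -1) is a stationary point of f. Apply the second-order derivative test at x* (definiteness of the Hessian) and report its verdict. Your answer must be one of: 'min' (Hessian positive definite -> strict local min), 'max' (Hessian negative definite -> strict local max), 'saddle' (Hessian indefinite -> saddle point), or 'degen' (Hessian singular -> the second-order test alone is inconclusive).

Compute the Hessian H = grad^2 f:
  H = [[-9, -9], [-9, -9]]
Verify stationarity: grad f(x*) = H x* + g = (0, 0).
Eigenvalues of H: -18, 0.
H has a zero eigenvalue (singular; negative semidefinite but not definite), so H is neither positive definite, negative definite, nor indefinite. The second-order test alone is inconclusive -> degen.
(Indeed, f is constant along the null direction of H through x*, so x* is not a strict local extremum.)

degen


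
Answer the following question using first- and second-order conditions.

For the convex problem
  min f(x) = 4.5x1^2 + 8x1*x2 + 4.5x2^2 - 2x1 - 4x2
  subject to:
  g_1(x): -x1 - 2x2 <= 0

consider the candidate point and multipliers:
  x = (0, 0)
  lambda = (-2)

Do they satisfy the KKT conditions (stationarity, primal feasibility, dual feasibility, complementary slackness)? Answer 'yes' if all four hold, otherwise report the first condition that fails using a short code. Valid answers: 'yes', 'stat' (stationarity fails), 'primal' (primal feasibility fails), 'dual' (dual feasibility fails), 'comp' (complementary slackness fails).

Gradient of f: grad f(x) = Q x + c = (-2, -4)
Constraint values g_i(x) = a_i^T x - b_i:
  g_1((0, 0)) = 0
Stationarity residual: grad f(x) + sum_i lambda_i a_i = (0, 0)
  -> stationarity OK
Primal feasibility (all g_i <= 0): OK
Dual feasibility (all lambda_i >= 0): FAILS
Complementary slackness (lambda_i * g_i(x) = 0 for all i): OK

Verdict: the first failing condition is dual_feasibility -> dual.

dual


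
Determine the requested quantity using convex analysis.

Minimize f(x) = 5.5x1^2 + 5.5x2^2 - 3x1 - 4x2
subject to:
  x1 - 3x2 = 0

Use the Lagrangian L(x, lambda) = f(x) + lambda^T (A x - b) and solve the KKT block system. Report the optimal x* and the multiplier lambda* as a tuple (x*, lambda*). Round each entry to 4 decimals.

Form the Lagrangian:
  L(x, lambda) = (1/2) x^T Q x + c^T x + lambda^T (A x - b)
Stationarity (grad_x L = 0): Q x + c + A^T lambda = 0.
Primal feasibility: A x = b.

This gives the KKT block system:
  [ Q   A^T ] [ x     ]   [-c ]
  [ A    0  ] [ lambda ] = [ b ]

Solving the linear system:
  x*      = (0.3545, 0.1182)
  lambda* = (-0.9)
  f(x*)   = -0.7682

x* = (0.3545, 0.1182), lambda* = (-0.9)
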